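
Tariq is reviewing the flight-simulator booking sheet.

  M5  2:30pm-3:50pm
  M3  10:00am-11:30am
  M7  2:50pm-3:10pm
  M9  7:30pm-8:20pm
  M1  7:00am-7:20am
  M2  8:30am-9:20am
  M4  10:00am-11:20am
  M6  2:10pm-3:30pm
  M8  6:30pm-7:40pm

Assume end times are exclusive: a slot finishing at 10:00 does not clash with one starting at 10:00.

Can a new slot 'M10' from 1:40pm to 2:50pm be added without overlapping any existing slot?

M1: ends 7:20am at or before M10 starts 1:40pm → clear.
M2: ends 9:20am at or before M10 starts 1:40pm → clear.
M3: ends 11:30am at or before M10 starts 1:40pm → clear.
M4: ends 11:20am at or before M10 starts 1:40pm → clear.
M6: starts 2:10pm before M10 ends 2:50pm, and ends 3:30pm after M10 starts 1:40pm → overlap.
M5: starts 2:30pm before M10 ends 2:50pm, and ends 3:50pm after M10 starts 1:40pm → overlap.
M7: starts 2:50pm at or after M10 ends 2:50pm → clear.
M8: starts 6:30pm at or after M10 ends 2:50pm → clear.
M9: starts 7:30pm at or after M10 ends 2:50pm → clear.
M10 overlaps M5, M6.

No — it overlaps M5, M6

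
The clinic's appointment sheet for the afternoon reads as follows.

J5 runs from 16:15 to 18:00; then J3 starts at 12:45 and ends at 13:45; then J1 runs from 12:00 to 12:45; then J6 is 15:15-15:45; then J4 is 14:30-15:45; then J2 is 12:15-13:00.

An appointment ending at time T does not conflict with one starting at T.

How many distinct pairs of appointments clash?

3

Check each pair: they overlap iff neither finishes before the other starts.
Sorted by start: J1, J2, J3, J4, J6, J5.
J2 starts before J1 ends → J1 and J2 overlap.
J3 starts exactly when J1 ends (back-to-back, no overlap); J1 is clear from here.
J3 starts before J2 ends → J2 and J3 overlap.
J4 starts after J2 ends; J2 is clear from here.
J4 starts after J3 ends; J3 is clear from here.
J6 starts before J4 ends → J4 and J6 overlap.
J5 starts after J4 ends.
J5 starts after J6 ends.
Overlapping pairs: J1 & J2, J2 & J3, J4 & J6 — 3 in total.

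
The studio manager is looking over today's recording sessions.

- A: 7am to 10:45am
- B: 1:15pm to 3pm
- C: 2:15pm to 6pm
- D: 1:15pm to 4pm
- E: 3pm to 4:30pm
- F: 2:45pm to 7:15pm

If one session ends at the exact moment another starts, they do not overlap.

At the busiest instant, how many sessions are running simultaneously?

Walk through starts and ends in time order (an end at T is processed before a start at T):
7am start A → 1
10:45am end A → 0
1:15pm start B → 1
1:15pm start D → 2
2:15pm start C → 3
2:45pm start F → 4
3pm end B → 3
3pm start E → 4
4pm end D → 3
4:30pm end E → 2
6pm end C → 1
7:15pm end F → 0
Peak is 4, at 2:45pm (B, C, D, F).

4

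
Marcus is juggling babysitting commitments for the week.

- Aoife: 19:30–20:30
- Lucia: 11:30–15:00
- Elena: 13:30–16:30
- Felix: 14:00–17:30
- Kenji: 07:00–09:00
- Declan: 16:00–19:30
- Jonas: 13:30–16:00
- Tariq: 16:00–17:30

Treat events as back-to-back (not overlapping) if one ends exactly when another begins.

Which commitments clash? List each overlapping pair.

Sorted by start: Kenji, Lucia, Elena, Jonas, Felix, Tariq, Declan, Aoife.
Lucia starts after Kenji ends — done with Kenji.
Elena starts before Lucia ends → Lucia and Elena overlap.
Jonas starts before Lucia ends → Lucia and Jonas overlap.
Felix starts before Lucia ends → Lucia and Felix overlap.
Tariq starts after Lucia ends — done with Lucia.
Jonas starts before Elena ends → Elena and Jonas overlap.
Felix starts before Elena ends → Elena and Felix overlap.
Tariq starts before Elena ends → Elena and Tariq overlap.
Declan starts before Elena ends → Elena and Declan overlap.
Aoife starts after Elena ends.
Felix starts before Jonas ends → Jonas and Felix overlap.
Tariq starts exactly when Jonas ends (back-to-back, no overlap) — done with Jonas.
Tariq starts before Felix ends → Felix and Tariq overlap.
Declan starts before Felix ends → Felix and Declan overlap.
Aoife starts after Felix ends.
Declan starts before Tariq ends → Tariq and Declan overlap.
Aoife starts after Tariq ends.
Aoife starts exactly when Declan ends (back-to-back, no overlap).

Declan & Elena, Declan & Felix, Declan & Tariq, Elena & Felix, Elena & Jonas, Elena & Lucia, Elena & Tariq, Felix & Jonas, Felix & Lucia, Felix & Tariq, Jonas & Lucia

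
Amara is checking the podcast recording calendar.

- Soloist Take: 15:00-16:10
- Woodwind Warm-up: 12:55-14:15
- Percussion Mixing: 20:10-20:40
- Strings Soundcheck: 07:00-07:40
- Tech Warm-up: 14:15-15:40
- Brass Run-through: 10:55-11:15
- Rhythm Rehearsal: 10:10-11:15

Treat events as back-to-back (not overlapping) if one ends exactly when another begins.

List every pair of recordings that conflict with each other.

Sorted by start: Strings Soundcheck, Rhythm Rehearsal, Brass Run-through, Woodwind Warm-up, Tech Warm-up, Soloist Take, Percussion Mixing.
Rhythm Rehearsal starts after Strings Soundcheck ends; Strings Soundcheck is clear from here.
Brass Run-through starts before Rhythm Rehearsal ends → Rhythm Rehearsal and Brass Run-through overlap.
Woodwind Warm-up starts after Rhythm Rehearsal ends; Rhythm Rehearsal is clear from here.
Woodwind Warm-up starts after Brass Run-through ends; Brass Run-through is clear from here.
Tech Warm-up starts exactly when Woodwind Warm-up ends (back-to-back, no overlap); Woodwind Warm-up is clear from here.
Soloist Take starts before Tech Warm-up ends → Tech Warm-up and Soloist Take overlap.
Percussion Mixing starts after Tech Warm-up ends.
Percussion Mixing starts after Soloist Take ends.

Brass Run-through & Rhythm Rehearsal, Soloist Take & Tech Warm-up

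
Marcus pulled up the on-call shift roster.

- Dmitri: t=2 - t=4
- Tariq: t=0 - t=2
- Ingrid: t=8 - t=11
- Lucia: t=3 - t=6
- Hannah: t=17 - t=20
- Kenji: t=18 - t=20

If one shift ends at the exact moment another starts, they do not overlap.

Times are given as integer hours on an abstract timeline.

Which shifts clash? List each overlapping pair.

Dmitri & Lucia, Hannah & Kenji

Sorted by start: Tariq, Dmitri, Lucia, Ingrid, Hannah, Kenji.
Dmitri starts exactly when Tariq ends (back-to-back, no overlap), so nothing later overlaps Tariq either.
Lucia starts before Dmitri ends → Dmitri and Lucia overlap.
Ingrid starts after Dmitri ends, so nothing later overlaps Dmitri either.
Ingrid starts after Lucia ends, so nothing later overlaps Lucia either.
Hannah starts after Ingrid ends, so nothing later overlaps Ingrid either.
Kenji starts before Hannah ends → Hannah and Kenji overlap.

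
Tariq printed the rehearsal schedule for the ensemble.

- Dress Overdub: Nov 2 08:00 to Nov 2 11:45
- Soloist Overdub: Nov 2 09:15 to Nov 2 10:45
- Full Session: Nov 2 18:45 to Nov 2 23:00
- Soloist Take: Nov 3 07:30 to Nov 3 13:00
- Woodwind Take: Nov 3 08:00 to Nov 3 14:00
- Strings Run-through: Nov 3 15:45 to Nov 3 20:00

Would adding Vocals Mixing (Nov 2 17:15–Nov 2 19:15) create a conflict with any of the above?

Dress Overdub: ends Nov 2 11:45 at or before Vocals Mixing starts Nov 2 17:15 → clear.
Soloist Overdub: ends Nov 2 10:45 at or before Vocals Mixing starts Nov 2 17:15 → clear.
Full Session: starts Nov 2 18:45 before Vocals Mixing ends Nov 2 19:15, and ends Nov 2 23:00 after Vocals Mixing starts Nov 2 17:15 → overlap.
Soloist Take: starts Nov 3 07:30 at or after Vocals Mixing ends Nov 2 19:15 → clear.
Woodwind Take: starts Nov 3 08:00 at or after Vocals Mixing ends Nov 2 19:15 → clear.
Strings Run-through: starts Nov 3 15:45 at or after Vocals Mixing ends Nov 2 19:15 → clear.
Vocals Mixing overlaps Full Session.

Yes — it overlaps Full Session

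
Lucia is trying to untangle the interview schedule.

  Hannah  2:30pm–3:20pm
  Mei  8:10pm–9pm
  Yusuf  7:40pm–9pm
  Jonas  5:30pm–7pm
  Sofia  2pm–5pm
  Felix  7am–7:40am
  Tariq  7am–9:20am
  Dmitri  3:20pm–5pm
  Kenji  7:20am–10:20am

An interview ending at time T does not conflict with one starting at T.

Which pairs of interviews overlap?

Sorted by start: Tariq, Felix, Kenji, Sofia, Hannah, Dmitri, Jonas, Yusuf, Mei.
Felix starts before Tariq ends → Tariq and Felix overlap.
Kenji starts before Tariq ends → Tariq and Kenji overlap.
Sofia starts after Tariq ends, so nothing later overlaps Tariq either.
Kenji starts before Felix ends → Felix and Kenji overlap.
Sofia starts after Felix ends, so nothing later overlaps Felix either.
Sofia starts after Kenji ends, so nothing later overlaps Kenji either.
Hannah starts before Sofia ends → Sofia and Hannah overlap.
Dmitri starts before Sofia ends → Sofia and Dmitri overlap.
Jonas starts after Sofia ends, so nothing later overlaps Sofia either.
Dmitri starts exactly when Hannah ends (back-to-back, no overlap), so nothing later overlaps Hannah either.
Jonas starts after Dmitri ends, so nothing later overlaps Dmitri either.
Yusuf starts after Jonas ends, so nothing later overlaps Jonas either.
Mei starts before Yusuf ends → Yusuf and Mei overlap.

Dmitri & Sofia, Felix & Kenji, Felix & Tariq, Hannah & Sofia, Kenji & Tariq, Mei & Yusuf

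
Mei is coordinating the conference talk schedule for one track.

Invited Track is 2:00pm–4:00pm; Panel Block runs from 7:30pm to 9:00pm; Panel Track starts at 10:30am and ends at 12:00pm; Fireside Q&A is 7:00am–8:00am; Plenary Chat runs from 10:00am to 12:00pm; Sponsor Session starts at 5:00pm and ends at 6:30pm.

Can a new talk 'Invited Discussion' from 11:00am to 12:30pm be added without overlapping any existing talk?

No — it overlaps Panel Track, Plenary Chat

Fireside Q&A: ends 8:00am at or before Invited Discussion starts 11:00am → clear.
Plenary Chat: starts 10:00am before Invited Discussion ends 12:30pm, and ends 12:00pm after Invited Discussion starts 11:00am → overlap.
Panel Track: starts 10:30am before Invited Discussion ends 12:30pm, and ends 12:00pm after Invited Discussion starts 11:00am → overlap.
Invited Track: starts 2:00pm at or after Invited Discussion ends 12:30pm → clear.
Sponsor Session: starts 5:00pm at or after Invited Discussion ends 12:30pm → clear.
Panel Block: starts 7:30pm at or after Invited Discussion ends 12:30pm → clear.
Invited Discussion overlaps Panel Track, Plenary Chat.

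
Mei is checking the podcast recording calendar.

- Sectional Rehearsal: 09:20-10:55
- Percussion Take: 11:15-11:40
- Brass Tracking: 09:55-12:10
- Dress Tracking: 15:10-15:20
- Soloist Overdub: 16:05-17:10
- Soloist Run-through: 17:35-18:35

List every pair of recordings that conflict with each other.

Sorted by start: Sectional Rehearsal, Brass Tracking, Percussion Take, Dress Tracking, Soloist Overdub, Soloist Run-through.
Brass Tracking starts before Sectional Rehearsal ends → Sectional Rehearsal and Brass Tracking overlap.
Percussion Take starts after Sectional Rehearsal ends — done with Sectional Rehearsal.
Percussion Take starts before Brass Tracking ends → Brass Tracking and Percussion Take overlap.
Dress Tracking starts after Brass Tracking ends — done with Brass Tracking.
Dress Tracking starts after Percussion Take ends — done with Percussion Take.
Soloist Overdub starts after Dress Tracking ends — done with Dress Tracking.
Soloist Run-through starts after Soloist Overdub ends.

Brass Tracking & Percussion Take, Brass Tracking & Sectional Rehearsal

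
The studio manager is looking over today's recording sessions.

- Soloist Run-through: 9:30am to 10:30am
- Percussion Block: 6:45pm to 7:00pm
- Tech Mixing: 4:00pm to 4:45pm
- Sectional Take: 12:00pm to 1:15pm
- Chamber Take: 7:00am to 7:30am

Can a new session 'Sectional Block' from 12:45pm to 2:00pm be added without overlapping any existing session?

No — it overlaps Sectional Take

Chamber Take: ends 7:30am at or before Sectional Block starts 12:45pm → clear.
Soloist Run-through: ends 10:30am at or before Sectional Block starts 12:45pm → clear.
Sectional Take: starts 12:00pm before Sectional Block ends 2:00pm, and ends 1:15pm after Sectional Block starts 12:45pm → overlap.
Tech Mixing: starts 4:00pm at or after Sectional Block ends 2:00pm → clear.
Percussion Block: starts 6:45pm at or after Sectional Block ends 2:00pm → clear.
Sectional Block overlaps Sectional Take.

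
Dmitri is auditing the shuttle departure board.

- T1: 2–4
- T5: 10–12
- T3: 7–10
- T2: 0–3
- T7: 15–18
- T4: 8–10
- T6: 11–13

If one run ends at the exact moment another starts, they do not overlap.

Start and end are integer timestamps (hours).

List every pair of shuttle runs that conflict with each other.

Two intervals overlap when each starts before the other ends.
Sorted by start: T2, T1, T3, T4, T5, T6, T7.
T1 starts before T2 ends → T2 and T1 overlap.
T3 starts after T2 ends, so T2 has no further overlaps.
T3 starts after T1 ends, so T1 has no further overlaps.
T4 starts before T3 ends → T3 and T4 overlap.
T5 starts exactly when T3 ends (back-to-back, no overlap), so T3 has no further overlaps.
T5 starts exactly when T4 ends (back-to-back, no overlap), so T4 has no further overlaps.
T6 starts before T5 ends → T5 and T6 overlap.
T7 starts after T5 ends.
T7 starts after T6 ends.

T1 & T2, T3 & T4, T5 & T6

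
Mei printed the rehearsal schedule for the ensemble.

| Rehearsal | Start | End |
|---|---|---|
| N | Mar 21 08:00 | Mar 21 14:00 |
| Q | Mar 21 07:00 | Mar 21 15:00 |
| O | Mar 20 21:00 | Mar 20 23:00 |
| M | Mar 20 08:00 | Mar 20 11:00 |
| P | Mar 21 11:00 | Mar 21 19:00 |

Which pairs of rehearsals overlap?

Sorted by start: M, O, Q, N, P.
O starts after M ends, so nothing later overlaps M either.
Q starts after O ends, so nothing later overlaps O either.
N starts before Q ends → Q and N overlap.
P starts before Q ends → Q and P overlap.
P starts before N ends → N and P overlap.

N & P, N & Q, P & Q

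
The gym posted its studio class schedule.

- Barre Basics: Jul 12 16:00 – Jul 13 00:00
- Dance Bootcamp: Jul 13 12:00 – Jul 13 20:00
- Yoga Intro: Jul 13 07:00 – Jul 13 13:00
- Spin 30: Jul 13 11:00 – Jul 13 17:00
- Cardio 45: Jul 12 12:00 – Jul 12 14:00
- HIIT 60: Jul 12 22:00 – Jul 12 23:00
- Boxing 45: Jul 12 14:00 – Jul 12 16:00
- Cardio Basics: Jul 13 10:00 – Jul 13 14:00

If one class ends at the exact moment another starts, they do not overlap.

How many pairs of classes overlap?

7

Two intervals overlap when each starts before the other ends.
Sorted by start: Cardio 45, Boxing 45, Barre Basics, HIIT 60, Yoga Intro, Cardio Basics, Spin 30, Dance Bootcamp.
Boxing 45 starts exactly when Cardio 45 ends (back-to-back, no overlap) — done with Cardio 45.
Barre Basics starts exactly when Boxing 45 ends (back-to-back, no overlap) — done with Boxing 45.
HIIT 60 starts before Barre Basics ends → Barre Basics and HIIT 60 overlap.
Yoga Intro starts after Barre Basics ends — done with Barre Basics.
Yoga Intro starts after HIIT 60 ends — done with HIIT 60.
Cardio Basics starts before Yoga Intro ends → Yoga Intro and Cardio Basics overlap.
Spin 30 starts before Yoga Intro ends → Yoga Intro and Spin 30 overlap.
Dance Bootcamp starts before Yoga Intro ends → Yoga Intro and Dance Bootcamp overlap.
Spin 30 starts before Cardio Basics ends → Cardio Basics and Spin 30 overlap.
Dance Bootcamp starts before Cardio Basics ends → Cardio Basics and Dance Bootcamp overlap.
Dance Bootcamp starts before Spin 30 ends → Spin 30 and Dance Bootcamp overlap.
Overlapping pairs: Barre Basics & HIIT 60, Cardio Basics & Dance Bootcamp, Cardio Basics & Spin 30, Cardio Basics & Yoga Intro, Dance Bootcamp & Spin 30, Dance Bootcamp & Yoga Intro, Spin 30 & Yoga Intro — 7 in total.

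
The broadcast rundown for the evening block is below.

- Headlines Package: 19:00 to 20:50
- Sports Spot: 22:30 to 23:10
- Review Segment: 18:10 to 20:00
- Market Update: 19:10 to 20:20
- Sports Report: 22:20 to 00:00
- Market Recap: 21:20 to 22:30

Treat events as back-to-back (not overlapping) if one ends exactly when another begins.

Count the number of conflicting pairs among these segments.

Two intervals overlap when each starts before the other ends.
Sorted by start: Review Segment, Headlines Package, Market Update, Market Recap, Sports Report, Sports Spot.
Headlines Package starts before Review Segment ends → Review Segment and Headlines Package overlap.
Market Update starts before Review Segment ends → Review Segment and Market Update overlap.
Market Recap starts after Review Segment ends, so nothing later overlaps Review Segment either.
Market Update starts before Headlines Package ends → Headlines Package and Market Update overlap.
Market Recap starts after Headlines Package ends, so nothing later overlaps Headlines Package either.
Market Recap starts after Market Update ends, so nothing later overlaps Market Update either.
Sports Report starts before Market Recap ends → Market Recap and Sports Report overlap.
Sports Spot starts exactly when Market Recap ends (back-to-back, no overlap).
Sports Spot starts before Sports Report ends → Sports Report and Sports Spot overlap.
Overlapping pairs: Headlines Package & Market Update, Headlines Package & Review Segment, Market Recap & Sports Report, Market Update & Review Segment, Sports Report & Sports Spot — 5 in total.

5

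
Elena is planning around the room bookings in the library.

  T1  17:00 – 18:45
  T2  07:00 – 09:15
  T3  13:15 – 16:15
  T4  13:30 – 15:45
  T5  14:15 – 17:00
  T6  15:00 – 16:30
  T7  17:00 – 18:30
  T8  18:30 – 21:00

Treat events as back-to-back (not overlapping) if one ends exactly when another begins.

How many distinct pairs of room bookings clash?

Check each pair: they overlap iff neither finishes before the other starts.
Sorted by start: T2, T3, T4, T5, T6, T1, T7, T8.
T3 starts after T2 ends, so nothing later overlaps T2 either.
T4 starts before T3 ends → T3 and T4 overlap.
T5 starts before T3 ends → T3 and T5 overlap.
T6 starts before T3 ends → T3 and T6 overlap.
T1 starts after T3 ends, so nothing later overlaps T3 either.
T5 starts before T4 ends → T4 and T5 overlap.
T6 starts before T4 ends → T4 and T6 overlap.
T1 starts after T4 ends, so nothing later overlaps T4 either.
T6 starts before T5 ends → T5 and T6 overlap.
T1 starts exactly when T5 ends (back-to-back, no overlap), so nothing later overlaps T5 either.
T1 starts after T6 ends, so nothing later overlaps T6 either.
T7 starts before T1 ends → T1 and T7 overlap.
T8 starts before T1 ends → T1 and T8 overlap.
T8 starts exactly when T7 ends (back-to-back, no overlap).
Overlapping pairs: T1 & T7, T1 & T8, T3 & T4, T3 & T5, T3 & T6, T4 & T5, T4 & T6, T5 & T6 — 8 in total.

8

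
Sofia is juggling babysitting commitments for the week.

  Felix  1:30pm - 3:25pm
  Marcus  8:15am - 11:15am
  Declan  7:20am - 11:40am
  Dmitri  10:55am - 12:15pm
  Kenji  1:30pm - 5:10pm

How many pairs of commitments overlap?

4

Sorted by start: Declan, Marcus, Dmitri, Felix, Kenji.
Marcus starts before Declan ends → Declan and Marcus overlap.
Dmitri starts before Declan ends → Declan and Dmitri overlap.
Felix starts after Declan ends, so Declan has no further overlaps.
Dmitri starts before Marcus ends → Marcus and Dmitri overlap.
Felix starts after Marcus ends, so Marcus has no further overlaps.
Felix starts after Dmitri ends, so Dmitri has no further overlaps.
Kenji starts before Felix ends → Felix and Kenji overlap.
Overlapping pairs: Declan & Dmitri, Declan & Marcus, Dmitri & Marcus, Felix & Kenji — 4 in total.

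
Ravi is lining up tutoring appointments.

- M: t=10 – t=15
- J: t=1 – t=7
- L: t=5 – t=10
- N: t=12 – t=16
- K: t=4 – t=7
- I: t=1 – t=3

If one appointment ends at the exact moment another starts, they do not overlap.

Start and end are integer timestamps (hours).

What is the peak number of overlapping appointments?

Walk through starts and ends in time order (an end at T is processed before a start at T):
t=1 start I → 1
t=1 start J → 2
t=3 end I → 1
t=4 start K → 2
t=5 start L → 3
t=7 end J → 2
t=7 end K → 1
t=10 end L → 0
t=10 start M → 1
t=12 start N → 2
t=15 end M → 1
t=16 end N → 0
Peak is 3, at t=5 (J, K, L).

3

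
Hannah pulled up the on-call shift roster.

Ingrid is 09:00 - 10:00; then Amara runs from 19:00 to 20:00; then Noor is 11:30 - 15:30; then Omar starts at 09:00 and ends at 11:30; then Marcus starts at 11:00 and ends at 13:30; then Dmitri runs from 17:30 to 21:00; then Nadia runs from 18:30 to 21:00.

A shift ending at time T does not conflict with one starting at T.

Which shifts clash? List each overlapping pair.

Check each pair: they overlap iff neither finishes before the other starts.
Sorted by start: Omar, Ingrid, Marcus, Noor, Dmitri, Nadia, Amara.
Ingrid starts before Omar ends → Omar and Ingrid overlap.
Marcus starts before Omar ends → Omar and Marcus overlap.
Noor starts exactly when Omar ends (back-to-back, no overlap), so Omar has no further overlaps.
Marcus starts after Ingrid ends, so Ingrid has no further overlaps.
Noor starts before Marcus ends → Marcus and Noor overlap.
Dmitri starts after Marcus ends, so Marcus has no further overlaps.
Dmitri starts after Noor ends, so Noor has no further overlaps.
Nadia starts before Dmitri ends → Dmitri and Nadia overlap.
Amara starts before Dmitri ends → Dmitri and Amara overlap.
Amara starts before Nadia ends → Nadia and Amara overlap.

Amara & Dmitri, Amara & Nadia, Dmitri & Nadia, Ingrid & Omar, Marcus & Noor, Marcus & Omar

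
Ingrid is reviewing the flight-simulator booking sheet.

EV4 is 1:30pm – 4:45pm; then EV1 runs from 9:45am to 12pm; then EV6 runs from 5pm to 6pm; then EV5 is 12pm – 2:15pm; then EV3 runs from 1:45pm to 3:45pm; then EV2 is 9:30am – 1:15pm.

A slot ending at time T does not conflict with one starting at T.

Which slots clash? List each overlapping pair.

Two intervals overlap when each starts before the other ends.
Sorted by start: EV2, EV1, EV5, EV4, EV3, EV6.
EV1 starts before EV2 ends → EV2 and EV1 overlap.
EV5 starts before EV2 ends → EV2 and EV5 overlap.
EV4 starts after EV2 ends, so EV2 has no further overlaps.
EV5 starts exactly when EV1 ends (back-to-back, no overlap), so EV1 has no further overlaps.
EV4 starts before EV5 ends → EV5 and EV4 overlap.
EV3 starts before EV5 ends → EV5 and EV3 overlap.
EV6 starts after EV5 ends.
EV3 starts before EV4 ends → EV4 and EV3 overlap.
EV6 starts after EV4 ends.
EV6 starts after EV3 ends.

EV1 & EV2, EV2 & EV5, EV3 & EV4, EV3 & EV5, EV4 & EV5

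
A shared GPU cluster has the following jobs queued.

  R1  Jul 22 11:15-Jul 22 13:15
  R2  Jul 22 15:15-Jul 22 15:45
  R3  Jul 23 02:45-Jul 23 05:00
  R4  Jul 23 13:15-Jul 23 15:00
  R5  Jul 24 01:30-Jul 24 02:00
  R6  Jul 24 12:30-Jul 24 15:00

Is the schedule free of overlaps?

Sorted by start: R1, R2, R3, R4, R5, R6.
R2 starts after R1 ends; R1 is clear from here.
R3 starts after R2 ends; R2 is clear from here.
R4 starts after R3 ends; R3 is clear from here.
R5 starts after R4 ends; R4 is clear from here.
R6 starts after R5 ends.
Every pair is clear; the schedule has no overlaps.

Yes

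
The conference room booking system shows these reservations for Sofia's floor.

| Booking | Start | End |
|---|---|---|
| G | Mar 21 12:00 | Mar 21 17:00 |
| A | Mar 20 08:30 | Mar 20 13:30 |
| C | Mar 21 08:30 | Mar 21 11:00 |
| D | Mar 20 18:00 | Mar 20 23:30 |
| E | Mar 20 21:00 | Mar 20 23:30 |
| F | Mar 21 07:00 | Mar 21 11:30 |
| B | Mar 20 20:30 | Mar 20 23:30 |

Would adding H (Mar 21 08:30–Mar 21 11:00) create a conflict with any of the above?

Yes — it overlaps C, F

A: ends Mar 20 13:30 at or before H starts Mar 21 08:30 → clear.
D: ends Mar 20 23:30 at or before H starts Mar 21 08:30 → clear.
B: ends Mar 20 23:30 at or before H starts Mar 21 08:30 → clear.
E: ends Mar 20 23:30 at or before H starts Mar 21 08:30 → clear.
F: starts Mar 21 07:00 before H ends Mar 21 11:00, and ends Mar 21 11:30 after H starts Mar 21 08:30 → overlap.
C: starts Mar 21 08:30 before H ends Mar 21 11:00, and ends Mar 21 11:00 after H starts Mar 21 08:30 → overlap.
G: starts Mar 21 12:00 at or after H ends Mar 21 11:00 → clear.
H overlaps C, F.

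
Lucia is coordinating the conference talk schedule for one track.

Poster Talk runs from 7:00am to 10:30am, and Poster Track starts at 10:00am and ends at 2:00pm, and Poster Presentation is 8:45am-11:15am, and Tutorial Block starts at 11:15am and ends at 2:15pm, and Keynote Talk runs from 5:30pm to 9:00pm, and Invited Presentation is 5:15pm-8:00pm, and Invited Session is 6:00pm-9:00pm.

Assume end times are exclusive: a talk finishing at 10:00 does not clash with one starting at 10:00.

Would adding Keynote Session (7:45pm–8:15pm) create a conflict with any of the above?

Yes — it overlaps Invited Presentation, Invited Session, Keynote Talk

Poster Talk: ends 10:30am at or before Keynote Session starts 7:45pm → clear.
Poster Presentation: ends 11:15am at or before Keynote Session starts 7:45pm → clear.
Poster Track: ends 2:00pm at or before Keynote Session starts 7:45pm → clear.
Tutorial Block: ends 2:15pm at or before Keynote Session starts 7:45pm → clear.
Invited Presentation: starts 5:15pm before Keynote Session ends 8:15pm, and ends 8:00pm after Keynote Session starts 7:45pm → overlap.
Keynote Talk: starts 5:30pm before Keynote Session ends 8:15pm, and ends 9:00pm after Keynote Session starts 7:45pm → overlap.
Invited Session: starts 6:00pm before Keynote Session ends 8:15pm, and ends 9:00pm after Keynote Session starts 7:45pm → overlap.
Keynote Session overlaps Keynote Talk, Invited Presentation, Invited Session.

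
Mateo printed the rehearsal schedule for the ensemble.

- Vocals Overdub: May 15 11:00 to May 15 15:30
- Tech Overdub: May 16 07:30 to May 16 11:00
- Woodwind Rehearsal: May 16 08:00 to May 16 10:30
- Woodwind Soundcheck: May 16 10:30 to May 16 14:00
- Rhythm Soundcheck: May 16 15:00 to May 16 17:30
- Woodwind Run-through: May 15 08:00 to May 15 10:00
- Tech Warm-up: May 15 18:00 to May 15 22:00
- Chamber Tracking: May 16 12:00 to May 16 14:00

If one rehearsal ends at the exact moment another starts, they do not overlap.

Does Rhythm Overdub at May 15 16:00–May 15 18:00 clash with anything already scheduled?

No — it doesn't clash with anything

Woodwind Run-through: ends May 15 10:00 at or before Rhythm Overdub starts May 15 16:00 → clear.
Vocals Overdub: ends May 15 15:30 at or before Rhythm Overdub starts May 15 16:00 → clear.
Tech Warm-up: starts May 15 18:00 at or after Rhythm Overdub ends May 15 18:00 → clear.
Tech Overdub: starts May 16 07:30 at or after Rhythm Overdub ends May 15 18:00 → clear.
Woodwind Rehearsal: starts May 16 08:00 at or after Rhythm Overdub ends May 15 18:00 → clear.
Woodwind Soundcheck: starts May 16 10:30 at or after Rhythm Overdub ends May 15 18:00 → clear.
Chamber Tracking: starts May 16 12:00 at or after Rhythm Overdub ends May 15 18:00 → clear.
Rhythm Soundcheck: starts May 16 15:00 at or after Rhythm Overdub ends May 15 18:00 → clear.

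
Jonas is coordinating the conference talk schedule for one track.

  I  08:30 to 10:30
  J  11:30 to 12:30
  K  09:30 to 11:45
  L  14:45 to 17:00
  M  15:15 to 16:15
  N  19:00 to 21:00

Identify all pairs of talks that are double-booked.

Check each pair: they overlap iff neither finishes before the other starts.
Sorted by start: I, K, J, L, M, N.
K starts before I ends → I and K overlap.
J starts after I ends, so I has no further overlaps.
J starts before K ends → K and J overlap.
L starts after K ends, so K has no further overlaps.
L starts after J ends, so J has no further overlaps.
M starts before L ends → L and M overlap.
N starts after L ends.
N starts after M ends.

I & K, J & K, L & M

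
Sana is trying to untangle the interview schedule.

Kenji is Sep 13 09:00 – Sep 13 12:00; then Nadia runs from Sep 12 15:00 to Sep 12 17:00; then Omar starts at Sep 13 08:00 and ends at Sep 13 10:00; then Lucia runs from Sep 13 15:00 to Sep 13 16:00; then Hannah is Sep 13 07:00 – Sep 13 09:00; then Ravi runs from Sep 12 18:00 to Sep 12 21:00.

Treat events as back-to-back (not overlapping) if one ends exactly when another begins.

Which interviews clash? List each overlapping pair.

Sorted by start: Nadia, Ravi, Hannah, Omar, Kenji, Lucia.
Ravi starts after Nadia ends; Nadia is clear from here.
Hannah starts after Ravi ends; Ravi is clear from here.
Omar starts before Hannah ends → Hannah and Omar overlap.
Kenji starts exactly when Hannah ends (back-to-back, no overlap); Hannah is clear from here.
Kenji starts before Omar ends → Omar and Kenji overlap.
Lucia starts after Omar ends.
Lucia starts after Kenji ends.

Hannah & Omar, Kenji & Omar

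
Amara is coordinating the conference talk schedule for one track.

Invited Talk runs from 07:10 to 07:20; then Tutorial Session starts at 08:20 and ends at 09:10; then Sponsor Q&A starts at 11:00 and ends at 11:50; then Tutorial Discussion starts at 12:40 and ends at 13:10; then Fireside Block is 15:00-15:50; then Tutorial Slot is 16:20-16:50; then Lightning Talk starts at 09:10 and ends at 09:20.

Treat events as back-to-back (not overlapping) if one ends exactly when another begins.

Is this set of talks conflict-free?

Sorted by start: Invited Talk, Tutorial Session, Lightning Talk, Sponsor Q&A, Tutorial Discussion, Fireside Block, Tutorial Slot.
Tutorial Session starts after Invited Talk ends, so Invited Talk has no further overlaps.
Lightning Talk starts exactly when Tutorial Session ends (back-to-back, no overlap), so Tutorial Session has no further overlaps.
Sponsor Q&A starts after Lightning Talk ends, so Lightning Talk has no further overlaps.
Tutorial Discussion starts after Sponsor Q&A ends, so Sponsor Q&A has no further overlaps.
Fireside Block starts after Tutorial Discussion ends, so Tutorial Discussion has no further overlaps.
Tutorial Slot starts after Fireside Block ends.
Every pair is clear; the schedule has no overlaps.

Yes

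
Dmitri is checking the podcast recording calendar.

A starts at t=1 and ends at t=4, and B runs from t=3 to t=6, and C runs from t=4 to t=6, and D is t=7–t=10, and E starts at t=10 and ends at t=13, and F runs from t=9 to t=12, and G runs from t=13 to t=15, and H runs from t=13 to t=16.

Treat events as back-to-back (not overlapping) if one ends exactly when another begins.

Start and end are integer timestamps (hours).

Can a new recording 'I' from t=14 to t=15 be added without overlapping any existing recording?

A: ends t=4 at or before I starts t=14 → clear.
B: ends t=6 at or before I starts t=14 → clear.
C: ends t=6 at or before I starts t=14 → clear.
D: ends t=10 at or before I starts t=14 → clear.
F: ends t=12 at or before I starts t=14 → clear.
E: ends t=13 at or before I starts t=14 → clear.
G: starts t=13 before I ends t=15, and ends t=15 after I starts t=14 → overlap.
H: starts t=13 before I ends t=15, and ends t=16 after I starts t=14 → overlap.
I overlaps G, H.

No — it overlaps G, H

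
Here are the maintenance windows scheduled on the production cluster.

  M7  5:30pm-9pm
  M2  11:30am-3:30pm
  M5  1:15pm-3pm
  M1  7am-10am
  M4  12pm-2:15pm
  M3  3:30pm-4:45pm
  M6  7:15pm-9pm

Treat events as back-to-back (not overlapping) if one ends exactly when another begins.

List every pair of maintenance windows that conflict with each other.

M2 & M4, M2 & M5, M4 & M5, M6 & M7

Sorted by start: M1, M2, M4, M5, M3, M7, M6.
M2 starts after M1 ends — done with M1.
M4 starts before M2 ends → M2 and M4 overlap.
M5 starts before M2 ends → M2 and M5 overlap.
M3 starts exactly when M2 ends (back-to-back, no overlap) — done with M2.
M5 starts before M4 ends → M4 and M5 overlap.
M3 starts after M4 ends — done with M4.
M3 starts after M5 ends — done with M5.
M7 starts after M3 ends — done with M3.
M6 starts before M7 ends → M7 and M6 overlap.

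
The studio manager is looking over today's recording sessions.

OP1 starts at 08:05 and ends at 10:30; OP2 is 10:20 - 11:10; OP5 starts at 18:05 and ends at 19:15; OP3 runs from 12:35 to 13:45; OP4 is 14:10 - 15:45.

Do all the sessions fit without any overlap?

Sorted by start: OP1, OP2, OP3, OP4, OP5.
OP2 starts before OP1 ends → OP1 and OP2 overlap.
That's a conflict, so the schedule is not conflict-free.

No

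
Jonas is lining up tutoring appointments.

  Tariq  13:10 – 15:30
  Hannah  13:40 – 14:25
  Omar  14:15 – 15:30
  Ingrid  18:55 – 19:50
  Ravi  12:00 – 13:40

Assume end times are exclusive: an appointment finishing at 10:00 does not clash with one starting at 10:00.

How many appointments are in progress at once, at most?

3

Sort all start/end points and keep a running count:
12:00 start Ravi → 1
13:10 start Tariq → 2
13:40 end Ravi → 1
13:40 start Hannah → 2
14:15 start Omar → 3
14:25 end Hannah → 2
15:30 end Omar → 1
15:30 end Tariq → 0
18:55 start Ingrid → 1
19:50 end Ingrid → 0
Peak is 3, at 14:15 (Hannah, Omar, Tariq).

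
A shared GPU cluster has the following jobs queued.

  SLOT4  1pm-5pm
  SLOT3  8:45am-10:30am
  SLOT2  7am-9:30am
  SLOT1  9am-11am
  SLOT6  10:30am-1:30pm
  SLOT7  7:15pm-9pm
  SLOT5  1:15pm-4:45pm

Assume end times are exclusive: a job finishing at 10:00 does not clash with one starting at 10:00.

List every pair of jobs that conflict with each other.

SLOT1 & SLOT2, SLOT1 & SLOT3, SLOT1 & SLOT6, SLOT2 & SLOT3, SLOT4 & SLOT5, SLOT4 & SLOT6, SLOT5 & SLOT6

Sorted by start: SLOT2, SLOT3, SLOT1, SLOT6, SLOT4, SLOT5, SLOT7.
SLOT3 starts before SLOT2 ends → SLOT2 and SLOT3 overlap.
SLOT1 starts before SLOT2 ends → SLOT2 and SLOT1 overlap.
SLOT6 starts after SLOT2 ends, so nothing later overlaps SLOT2 either.
SLOT1 starts before SLOT3 ends → SLOT3 and SLOT1 overlap.
SLOT6 starts exactly when SLOT3 ends (back-to-back, no overlap), so nothing later overlaps SLOT3 either.
SLOT6 starts before SLOT1 ends → SLOT1 and SLOT6 overlap.
SLOT4 starts after SLOT1 ends, so nothing later overlaps SLOT1 either.
SLOT4 starts before SLOT6 ends → SLOT6 and SLOT4 overlap.
SLOT5 starts before SLOT6 ends → SLOT6 and SLOT5 overlap.
SLOT7 starts after SLOT6 ends.
SLOT5 starts before SLOT4 ends → SLOT4 and SLOT5 overlap.
SLOT7 starts after SLOT4 ends.
SLOT7 starts after SLOT5 ends.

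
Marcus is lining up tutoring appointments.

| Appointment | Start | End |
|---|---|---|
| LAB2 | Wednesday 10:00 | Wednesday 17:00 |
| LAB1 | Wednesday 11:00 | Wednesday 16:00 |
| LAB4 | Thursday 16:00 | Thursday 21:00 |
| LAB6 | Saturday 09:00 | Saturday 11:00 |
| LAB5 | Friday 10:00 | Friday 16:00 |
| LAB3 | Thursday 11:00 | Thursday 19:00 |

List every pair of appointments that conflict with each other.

Sorted by start: LAB2, LAB1, LAB3, LAB4, LAB5, LAB6.
LAB1 starts before LAB2 ends → LAB2 and LAB1 overlap.
LAB3 starts after LAB2 ends, so nothing later overlaps LAB2 either.
LAB3 starts after LAB1 ends, so nothing later overlaps LAB1 either.
LAB4 starts before LAB3 ends → LAB3 and LAB4 overlap.
LAB5 starts after LAB3 ends, so nothing later overlaps LAB3 either.
LAB5 starts after LAB4 ends, so nothing later overlaps LAB4 either.
LAB6 starts after LAB5 ends.

LAB1 & LAB2, LAB3 & LAB4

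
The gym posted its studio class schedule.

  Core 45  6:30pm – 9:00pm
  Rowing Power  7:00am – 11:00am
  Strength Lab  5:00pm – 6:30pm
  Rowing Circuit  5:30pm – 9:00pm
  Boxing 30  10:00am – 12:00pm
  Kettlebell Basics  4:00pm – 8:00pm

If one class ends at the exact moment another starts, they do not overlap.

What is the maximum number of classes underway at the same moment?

Walk through starts and ends in time order (an end at T is processed before a start at T):
7:00am start Rowing Power → 1
10:00am start Boxing 30 → 2
11:00am end Rowing Power → 1
12:00pm end Boxing 30 → 0
4:00pm start Kettlebell Basics → 1
5:00pm start Strength Lab → 2
5:30pm start Rowing Circuit → 3
6:30pm end Strength Lab → 2
6:30pm start Core 45 → 3
8:00pm end Kettlebell Basics → 2
9:00pm end Core 45 → 1
9:00pm end Rowing Circuit → 0
Peak is 3, at 5:30pm (Kettlebell Basics, Rowing Circuit, Strength Lab).

3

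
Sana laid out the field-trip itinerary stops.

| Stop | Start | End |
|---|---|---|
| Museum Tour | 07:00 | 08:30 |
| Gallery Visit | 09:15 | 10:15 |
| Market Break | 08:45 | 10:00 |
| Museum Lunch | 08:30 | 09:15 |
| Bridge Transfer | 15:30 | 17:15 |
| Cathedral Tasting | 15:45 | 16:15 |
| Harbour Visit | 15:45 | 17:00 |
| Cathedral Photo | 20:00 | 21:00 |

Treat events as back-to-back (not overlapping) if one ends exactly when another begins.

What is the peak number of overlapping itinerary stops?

3

Walk through starts and ends in time order (an end at T is processed before a start at T):
07:00 start Museum Tour → 1
08:30 end Museum Tour → 0
08:30 start Museum Lunch → 1
08:45 start Market Break → 2
09:15 end Museum Lunch → 1
09:15 start Gallery Visit → 2
10:00 end Market Break → 1
10:15 end Gallery Visit → 0
15:30 start Bridge Transfer → 1
15:45 start Cathedral Tasting → 2
15:45 start Harbour Visit → 3
16:15 end Cathedral Tasting → 2
17:00 end Harbour Visit → 1
17:15 end Bridge Transfer → 0
20:00 start Cathedral Photo → 1
21:00 end Cathedral Photo → 0
Peak is 3, at 15:45 (Bridge Transfer, Cathedral Tasting, Harbour Visit).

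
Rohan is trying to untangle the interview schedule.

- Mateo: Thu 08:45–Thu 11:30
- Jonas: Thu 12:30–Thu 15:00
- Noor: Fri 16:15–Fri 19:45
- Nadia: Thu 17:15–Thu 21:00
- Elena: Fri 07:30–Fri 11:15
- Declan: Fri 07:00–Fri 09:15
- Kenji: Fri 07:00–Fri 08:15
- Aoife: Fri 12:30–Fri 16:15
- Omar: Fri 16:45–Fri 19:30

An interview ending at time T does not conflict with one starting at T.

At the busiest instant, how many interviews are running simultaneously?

Sweep the timeline, counting +1 at each start and −1 at each end (ends before starts at a tie):
Thu 08:45 start Mateo → 1
Thu 11:30 end Mateo → 0
Thu 12:30 start Jonas → 1
Thu 15:00 end Jonas → 0
Thu 17:15 start Nadia → 1
Thu 21:00 end Nadia → 0
Fri 07:00 start Declan → 1
Fri 07:00 start Kenji → 2
Fri 07:30 start Elena → 3
Fri 08:15 end Kenji → 2
Fri 09:15 end Declan → 1
Fri 11:15 end Elena → 0
Fri 12:30 start Aoife → 1
Fri 16:15 end Aoife → 0
Fri 16:15 start Noor → 1
Fri 16:45 start Omar → 2
Fri 19:30 end Omar → 1
Fri 19:45 end Noor → 0
Peak is 3, at Fri 07:30 (Declan, Elena, Kenji).

3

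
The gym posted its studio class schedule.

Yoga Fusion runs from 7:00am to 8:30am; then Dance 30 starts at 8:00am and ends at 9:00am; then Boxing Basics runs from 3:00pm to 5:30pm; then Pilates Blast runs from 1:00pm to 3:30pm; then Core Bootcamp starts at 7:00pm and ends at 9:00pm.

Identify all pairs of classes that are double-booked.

Boxing Basics & Pilates Blast, Dance 30 & Yoga Fusion

Sorted by start: Yoga Fusion, Dance 30, Pilates Blast, Boxing Basics, Core Bootcamp.
Dance 30 starts before Yoga Fusion ends → Yoga Fusion and Dance 30 overlap.
Pilates Blast starts after Yoga Fusion ends, so Yoga Fusion has no further overlaps.
Pilates Blast starts after Dance 30 ends, so Dance 30 has no further overlaps.
Boxing Basics starts before Pilates Blast ends → Pilates Blast and Boxing Basics overlap.
Core Bootcamp starts after Pilates Blast ends.
Core Bootcamp starts after Boxing Basics ends.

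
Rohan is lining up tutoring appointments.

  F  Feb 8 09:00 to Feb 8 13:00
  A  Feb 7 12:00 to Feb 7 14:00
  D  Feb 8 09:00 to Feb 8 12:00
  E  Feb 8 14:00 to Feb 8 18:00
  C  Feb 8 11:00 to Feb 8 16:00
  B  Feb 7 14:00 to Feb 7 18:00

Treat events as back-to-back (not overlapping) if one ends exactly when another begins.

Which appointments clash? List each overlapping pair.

C & D, C & E, C & F, D & F

Check each pair: they overlap iff neither finishes before the other starts.
Sorted by start: A, B, D, F, C, E.
B starts exactly when A ends (back-to-back, no overlap), so A has no further overlaps.
D starts after B ends, so B has no further overlaps.
F starts before D ends → D and F overlap.
C starts before D ends → D and C overlap.
E starts after D ends.
C starts before F ends → F and C overlap.
E starts after F ends.
E starts before C ends → C and E overlap.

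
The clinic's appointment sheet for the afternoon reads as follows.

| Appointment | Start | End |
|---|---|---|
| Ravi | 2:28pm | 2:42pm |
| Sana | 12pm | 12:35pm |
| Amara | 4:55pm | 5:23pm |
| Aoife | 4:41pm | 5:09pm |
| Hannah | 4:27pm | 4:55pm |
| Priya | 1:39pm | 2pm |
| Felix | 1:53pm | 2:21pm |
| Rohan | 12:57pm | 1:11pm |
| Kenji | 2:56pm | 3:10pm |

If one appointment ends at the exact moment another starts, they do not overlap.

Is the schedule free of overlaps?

Sorted by start: Sana, Rohan, Priya, Felix, Ravi, Kenji, Hannah, Aoife, Amara.
Rohan starts after Sana ends — done with Sana.
Priya starts after Rohan ends — done with Rohan.
Felix starts before Priya ends → Priya and Felix overlap.
That's a conflict, so the schedule is not conflict-free.

No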